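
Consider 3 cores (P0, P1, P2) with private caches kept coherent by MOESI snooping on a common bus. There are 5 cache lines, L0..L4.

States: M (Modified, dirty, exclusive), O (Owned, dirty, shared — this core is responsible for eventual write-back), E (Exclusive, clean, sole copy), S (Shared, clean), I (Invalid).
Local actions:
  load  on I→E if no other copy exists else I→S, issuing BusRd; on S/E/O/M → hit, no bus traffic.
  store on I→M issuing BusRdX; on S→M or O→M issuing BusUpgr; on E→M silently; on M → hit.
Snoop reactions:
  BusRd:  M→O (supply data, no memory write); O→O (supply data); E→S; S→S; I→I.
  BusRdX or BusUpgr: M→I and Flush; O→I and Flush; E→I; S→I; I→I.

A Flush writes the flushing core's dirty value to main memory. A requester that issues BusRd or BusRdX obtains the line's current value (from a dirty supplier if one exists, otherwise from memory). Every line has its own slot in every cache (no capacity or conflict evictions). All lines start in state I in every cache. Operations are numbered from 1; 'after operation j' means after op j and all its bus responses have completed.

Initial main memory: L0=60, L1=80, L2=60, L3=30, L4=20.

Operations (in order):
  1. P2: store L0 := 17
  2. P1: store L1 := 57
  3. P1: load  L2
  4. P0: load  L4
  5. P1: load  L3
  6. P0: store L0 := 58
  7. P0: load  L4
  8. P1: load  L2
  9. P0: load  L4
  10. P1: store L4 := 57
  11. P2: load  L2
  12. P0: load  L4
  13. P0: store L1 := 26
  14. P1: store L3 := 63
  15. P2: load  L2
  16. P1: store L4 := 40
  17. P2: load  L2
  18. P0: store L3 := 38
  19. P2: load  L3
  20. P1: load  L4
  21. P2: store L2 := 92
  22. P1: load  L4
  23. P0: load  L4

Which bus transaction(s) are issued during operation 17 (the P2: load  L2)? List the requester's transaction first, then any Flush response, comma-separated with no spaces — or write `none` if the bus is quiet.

bus = none

[1] P2: store L0 := 17 | P0:I, P1:I, P2:M(17) | bus: BusRdX
[2] P1: store L1 := 57 | P0:I, P1:M(57), P2:I | bus: BusRdX
[3] P1: load  L2 | P0:I, P1:E(60), P2:I | bus: BusRd
[4] P0: load  L4 | P0:E(20), P1:I, P2:I | bus: BusRd
[5] P1: load  L3 | P0:I, P1:E(30), P2:I | bus: BusRd
[6] P0: store L0 := 58 | P0:M(58), P1:I, P2:I | bus: BusRdX,Flush
[7] P0: load  L4 | P0:E(20), P1:I, P2:I | bus: none
[8] P1: load  L2 | P0:I, P1:E(60), P2:I | bus: none
[9] P0: load  L4 | P0:E(20), P1:I, P2:I | bus: none
[10] P1: store L4 := 57 | P0:I, P1:M(57), P2:I | bus: BusRdX
[11] P2: load  L2 | P0:I, P1:S(60), P2:S(60) | bus: BusRd
[12] P0: load  L4 | P0:S(57), P1:O(57), P2:I | bus: BusRd
[13] P0: store L1 := 26 | P0:M(26), P1:I, P2:I | bus: BusRdX,Flush
[14] P1: store L3 := 63 | P0:I, P1:M(63), P2:I | bus: none
[15] P2: load  L2 | P0:I, P1:S(60), P2:S(60) | bus: none
[16] P1: store L4 := 40 | P0:I, P1:M(40), P2:I | bus: BusUpgr
[17] P2: load  L2 | P0:I, P1:S(60), P2:S(60) | bus: none
[18] P0: store L3 := 38 | P0:M(38), P1:I, P2:I | bus: BusRdX,Flush
[19] P2: load  L3 | P0:O(38), P1:I, P2:S(38) | bus: BusRd
[20] P1: load  L4 | P0:I, P1:M(40), P2:I | bus: none
[21] P2: store L2 := 92 | P0:I, P1:I, P2:M(92) | bus: BusUpgr
[22] P1: load  L4 | P0:I, P1:M(40), P2:I | bus: none
[23] P0: load  L4 | P0:S(40), P1:O(40), P2:I | bus: BusRd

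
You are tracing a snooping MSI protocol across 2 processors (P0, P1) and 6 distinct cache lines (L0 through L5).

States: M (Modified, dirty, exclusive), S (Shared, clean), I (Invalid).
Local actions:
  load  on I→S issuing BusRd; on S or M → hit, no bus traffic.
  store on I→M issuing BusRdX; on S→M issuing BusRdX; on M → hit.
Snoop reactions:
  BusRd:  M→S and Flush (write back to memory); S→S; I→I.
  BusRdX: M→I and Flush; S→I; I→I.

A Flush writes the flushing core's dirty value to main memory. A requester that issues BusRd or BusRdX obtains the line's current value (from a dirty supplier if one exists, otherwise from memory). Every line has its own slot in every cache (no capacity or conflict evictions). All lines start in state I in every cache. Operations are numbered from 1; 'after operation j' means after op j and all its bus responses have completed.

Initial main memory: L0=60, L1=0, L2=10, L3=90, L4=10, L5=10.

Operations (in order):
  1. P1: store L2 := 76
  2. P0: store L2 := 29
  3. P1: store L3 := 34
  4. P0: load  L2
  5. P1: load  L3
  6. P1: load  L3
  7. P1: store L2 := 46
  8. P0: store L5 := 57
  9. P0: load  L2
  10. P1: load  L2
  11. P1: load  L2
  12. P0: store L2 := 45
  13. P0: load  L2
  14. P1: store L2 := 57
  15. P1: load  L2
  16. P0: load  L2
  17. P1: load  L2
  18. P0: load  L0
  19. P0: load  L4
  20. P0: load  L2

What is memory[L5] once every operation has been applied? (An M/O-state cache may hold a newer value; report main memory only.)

memory[L5] = 10

1. P1: store L2 := 76  bus=[BusRdX]  L2: P0=I P1=M  mem[L2]=10
2. P0: store L2 := 29  bus=[BusRdX,Flush]  L2: P0=M P1=I  mem[L2]=76
3. P1: store L3 := 34  bus=[BusRdX]  L3: P0=I P1=M  mem[L3]=90
4. P0: load  L2  bus=[-]  L2: P0=M P1=I  mem[L2]=76
5. P1: load  L3  bus=[-]  L3: P0=I P1=M  mem[L3]=90
6. P1: load  L3  bus=[-]  L3: P0=I P1=M  mem[L3]=90
7. P1: store L2 := 46  bus=[BusRdX,Flush]  L2: P0=I P1=M  mem[L2]=29
8. P0: store L5 := 57  bus=[BusRdX]  L5: P0=M P1=I  mem[L5]=10
9. P0: load  L2  bus=[BusRd,Flush]  L2: P0=S P1=S  mem[L2]=46
10. P1: load  L2  bus=[-]  L2: P0=S P1=S  mem[L2]=46
11. P1: load  L2  bus=[-]  L2: P0=S P1=S  mem[L2]=46
12. P0: store L2 := 45  bus=[BusRdX]  L2: P0=M P1=I  mem[L2]=46
13. P0: load  L2  bus=[-]  L2: P0=M P1=I  mem[L2]=46
14. P1: store L2 := 57  bus=[BusRdX,Flush]  L2: P0=I P1=M  mem[L2]=45
15. P1: load  L2  bus=[-]  L2: P0=I P1=M  mem[L2]=45
16. P0: load  L2  bus=[BusRd,Flush]  L2: P0=S P1=S  mem[L2]=57
17. P1: load  L2  bus=[-]  L2: P0=S P1=S  mem[L2]=57
18. P0: load  L0  bus=[BusRd]  L0: P0=S P1=I  mem[L0]=60
19. P0: load  L4  bus=[BusRd]  L4: P0=S P1=I  mem[L4]=10
20. P0: load  L2  bus=[-]  L2: P0=S P1=S  mem[L2]=57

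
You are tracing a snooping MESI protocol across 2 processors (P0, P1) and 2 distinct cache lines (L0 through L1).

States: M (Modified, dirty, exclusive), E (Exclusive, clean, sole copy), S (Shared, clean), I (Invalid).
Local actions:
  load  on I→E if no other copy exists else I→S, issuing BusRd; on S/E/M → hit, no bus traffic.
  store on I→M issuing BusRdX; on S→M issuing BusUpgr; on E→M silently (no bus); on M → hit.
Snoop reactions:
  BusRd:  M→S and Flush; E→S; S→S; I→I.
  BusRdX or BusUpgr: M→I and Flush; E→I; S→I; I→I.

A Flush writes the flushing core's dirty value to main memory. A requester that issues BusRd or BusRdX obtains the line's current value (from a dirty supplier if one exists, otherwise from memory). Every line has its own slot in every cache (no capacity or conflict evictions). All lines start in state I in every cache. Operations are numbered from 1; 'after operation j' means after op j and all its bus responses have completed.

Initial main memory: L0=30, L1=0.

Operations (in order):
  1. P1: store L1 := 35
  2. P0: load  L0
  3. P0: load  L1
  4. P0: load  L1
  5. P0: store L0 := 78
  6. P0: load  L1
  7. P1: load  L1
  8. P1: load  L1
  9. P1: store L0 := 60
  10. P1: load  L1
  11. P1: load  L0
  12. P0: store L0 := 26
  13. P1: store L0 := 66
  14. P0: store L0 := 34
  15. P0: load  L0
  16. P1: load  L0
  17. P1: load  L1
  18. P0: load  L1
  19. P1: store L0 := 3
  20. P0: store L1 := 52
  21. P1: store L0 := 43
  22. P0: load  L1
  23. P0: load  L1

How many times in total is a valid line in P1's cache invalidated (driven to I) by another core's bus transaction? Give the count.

  op1 P1: store L1 := 35 → I/M on L1; bus BusRdX; mem=0
  op2 P0: load  L0 → E/I on L0; bus BusRd; mem=30
  op3 P0: load  L1 → S/S on L1; bus BusRd Flush; mem=35
  op4 P0: load  L1 → S/S on L1; bus (none); mem=35
  op5 P0: store L0 := 78 → M/I on L0; bus (none); mem=30
  op6 P0: load  L1 → S/S on L1; bus (none); mem=35
  op7 P1: load  L1 → S/S on L1; bus (none); mem=35
  op8 P1: load  L1 → S/S on L1; bus (none); mem=35
  op9 P1: store L0 := 60 → I/M on L0; bus BusRdX Flush; mem=78
  op10 P1: load  L1 → S/S on L1; bus (none); mem=35
  op11 P1: load  L0 → I/M on L0; bus (none); mem=78
  op12 P0: store L0 := 26 → M/I on L0; bus BusRdX Flush; mem=60
  op13 P1: store L0 := 66 → I/M on L0; bus BusRdX Flush; mem=26
  op14 P0: store L0 := 34 → M/I on L0; bus BusRdX Flush; mem=66
  op15 P0: load  L0 → M/I on L0; bus (none); mem=66
  op16 P1: load  L0 → S/S on L0; bus BusRd Flush; mem=34
  op17 P1: load  L1 → S/S on L1; bus (none); mem=35
  op18 P0: load  L1 → S/S on L1; bus (none); mem=35
  op19 P1: store L0 := 3 → I/M on L0; bus BusUpgr; mem=34
  op20 P0: store L1 := 52 → M/I on L1; bus BusUpgr; mem=35
  op21 P1: store L0 := 43 → I/M on L0; bus (none); mem=34
  op22 P0: load  L1 → M/I on L1; bus (none); mem=35
  op23 P0: load  L1 → M/I on L1; bus (none); mem=35

invalidations = 3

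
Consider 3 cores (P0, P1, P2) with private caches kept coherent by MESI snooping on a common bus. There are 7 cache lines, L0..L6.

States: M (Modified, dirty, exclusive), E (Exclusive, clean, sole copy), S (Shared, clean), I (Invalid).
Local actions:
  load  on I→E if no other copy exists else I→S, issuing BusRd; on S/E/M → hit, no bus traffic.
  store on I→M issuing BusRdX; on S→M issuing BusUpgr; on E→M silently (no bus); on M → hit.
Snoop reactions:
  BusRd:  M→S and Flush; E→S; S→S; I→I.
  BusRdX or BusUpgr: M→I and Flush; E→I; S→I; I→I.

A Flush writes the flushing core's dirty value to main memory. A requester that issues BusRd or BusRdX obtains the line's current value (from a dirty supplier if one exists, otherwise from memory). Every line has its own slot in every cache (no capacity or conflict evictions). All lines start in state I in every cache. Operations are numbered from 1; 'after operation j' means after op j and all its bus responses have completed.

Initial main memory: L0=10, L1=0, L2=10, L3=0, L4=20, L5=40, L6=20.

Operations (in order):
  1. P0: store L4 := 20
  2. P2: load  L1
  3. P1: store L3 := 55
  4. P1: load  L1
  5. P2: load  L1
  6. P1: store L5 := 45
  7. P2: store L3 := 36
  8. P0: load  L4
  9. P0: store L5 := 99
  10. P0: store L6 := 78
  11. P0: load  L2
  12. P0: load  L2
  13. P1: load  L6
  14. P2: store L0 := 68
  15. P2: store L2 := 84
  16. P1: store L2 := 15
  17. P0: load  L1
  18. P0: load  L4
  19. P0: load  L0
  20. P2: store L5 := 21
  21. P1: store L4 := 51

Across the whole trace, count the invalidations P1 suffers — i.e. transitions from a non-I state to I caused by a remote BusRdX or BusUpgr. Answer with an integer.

invalidations = 2

1. P0: store L4 := 20  bus=[BusRdX]  L4: P0=M P1=I P2=I  mem[L4]=20
2. P2: load  L1  bus=[BusRd]  L1: P0=I P1=I P2=E  mem[L1]=0
3. P1: store L3 := 55  bus=[BusRdX]  L3: P0=I P1=M P2=I  mem[L3]=0
4. P1: load  L1  bus=[BusRd]  L1: P0=I P1=S P2=S  mem[L1]=0
5. P2: load  L1  bus=[-]  L1: P0=I P1=S P2=S  mem[L1]=0
6. P1: store L5 := 45  bus=[BusRdX]  L5: P0=I P1=M P2=I  mem[L5]=40
7. P2: store L3 := 36  bus=[BusRdX,Flush]  L3: P0=I P1=I P2=M  mem[L3]=55
8. P0: load  L4  bus=[-]  L4: P0=M P1=I P2=I  mem[L4]=20
9. P0: store L5 := 99  bus=[BusRdX,Flush]  L5: P0=M P1=I P2=I  mem[L5]=45
10. P0: store L6 := 78  bus=[BusRdX]  L6: P0=M P1=I P2=I  mem[L6]=20
11. P0: load  L2  bus=[BusRd]  L2: P0=E P1=I P2=I  mem[L2]=10
12. P0: load  L2  bus=[-]  L2: P0=E P1=I P2=I  mem[L2]=10
13. P1: load  L6  bus=[BusRd,Flush]  L6: P0=S P1=S P2=I  mem[L6]=78
14. P2: store L0 := 68  bus=[BusRdX]  L0: P0=I P1=I P2=M  mem[L0]=10
15. P2: store L2 := 84  bus=[BusRdX]  L2: P0=I P1=I P2=M  mem[L2]=10
16. P1: store L2 := 15  bus=[BusRdX,Flush]  L2: P0=I P1=M P2=I  mem[L2]=84
17. P0: load  L1  bus=[BusRd]  L1: P0=S P1=S P2=S  mem[L1]=0
18. P0: load  L4  bus=[-]  L4: P0=M P1=I P2=I  mem[L4]=20
19. P0: load  L0  bus=[BusRd,Flush]  L0: P0=S P1=I P2=S  mem[L0]=68
20. P2: store L5 := 21  bus=[BusRdX,Flush]  L5: P0=I P1=I P2=M  mem[L5]=99
21. P1: store L4 := 51  bus=[BusRdX,Flush]  L4: P0=I P1=M P2=I  mem[L4]=20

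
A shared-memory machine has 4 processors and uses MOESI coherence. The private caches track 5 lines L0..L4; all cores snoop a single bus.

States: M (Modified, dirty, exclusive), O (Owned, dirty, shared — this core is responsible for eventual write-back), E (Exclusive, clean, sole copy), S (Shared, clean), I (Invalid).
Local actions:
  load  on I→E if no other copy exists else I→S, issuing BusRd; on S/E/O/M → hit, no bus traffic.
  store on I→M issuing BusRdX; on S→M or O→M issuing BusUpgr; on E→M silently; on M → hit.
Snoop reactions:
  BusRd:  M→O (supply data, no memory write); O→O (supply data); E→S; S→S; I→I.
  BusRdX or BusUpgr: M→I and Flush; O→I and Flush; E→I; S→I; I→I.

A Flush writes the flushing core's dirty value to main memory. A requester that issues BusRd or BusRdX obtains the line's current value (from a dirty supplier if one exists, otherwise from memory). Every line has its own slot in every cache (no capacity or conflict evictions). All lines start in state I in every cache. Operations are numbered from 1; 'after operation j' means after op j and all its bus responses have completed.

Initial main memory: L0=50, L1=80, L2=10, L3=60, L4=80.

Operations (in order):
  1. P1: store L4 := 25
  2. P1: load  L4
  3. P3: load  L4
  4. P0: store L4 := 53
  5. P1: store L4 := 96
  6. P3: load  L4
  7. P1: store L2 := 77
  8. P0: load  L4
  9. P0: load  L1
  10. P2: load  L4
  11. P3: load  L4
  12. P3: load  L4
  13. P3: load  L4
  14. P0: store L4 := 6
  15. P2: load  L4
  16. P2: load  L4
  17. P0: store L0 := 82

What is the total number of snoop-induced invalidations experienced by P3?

[1] P1: store L4 := 25 | P0:I, P1:M(25), P2:I, P3:I | bus: BusRdX
[2] P1: load  L4 | P0:I, P1:M(25), P2:I, P3:I | bus: none
[3] P3: load  L4 | P0:I, P1:O(25), P2:I, P3:S(25) | bus: BusRd
[4] P0: store L4 := 53 | P0:M(53), P1:I, P2:I, P3:I | bus: BusRdX,Flush
[5] P1: store L4 := 96 | P0:I, P1:M(96), P2:I, P3:I | bus: BusRdX,Flush
[6] P3: load  L4 | P0:I, P1:O(96), P2:I, P3:S(96) | bus: BusRd
[7] P1: store L2 := 77 | P0:I, P1:M(77), P2:I, P3:I | bus: BusRdX
[8] P0: load  L4 | P0:S(96), P1:O(96), P2:I, P3:S(96) | bus: BusRd
[9] P0: load  L1 | P0:E(80), P1:I, P2:I, P3:I | bus: BusRd
[10] P2: load  L4 | P0:S(96), P1:O(96), P2:S(96), P3:S(96) | bus: BusRd
[11] P3: load  L4 | P0:S(96), P1:O(96), P2:S(96), P3:S(96) | bus: none
[12] P3: load  L4 | P0:S(96), P1:O(96), P2:S(96), P3:S(96) | bus: none
[13] P3: load  L4 | P0:S(96), P1:O(96), P2:S(96), P3:S(96) | bus: none
[14] P0: store L4 := 6 | P0:M(6), P1:I, P2:I, P3:I | bus: BusUpgr,Flush
[15] P2: load  L4 | P0:O(6), P1:I, P2:S(6), P3:I | bus: BusRd
[16] P2: load  L4 | P0:O(6), P1:I, P2:S(6), P3:I | bus: none
[17] P0: store L0 := 82 | P0:M(82), P1:I, P2:I, P3:I | bus: BusRdX

invalidations = 2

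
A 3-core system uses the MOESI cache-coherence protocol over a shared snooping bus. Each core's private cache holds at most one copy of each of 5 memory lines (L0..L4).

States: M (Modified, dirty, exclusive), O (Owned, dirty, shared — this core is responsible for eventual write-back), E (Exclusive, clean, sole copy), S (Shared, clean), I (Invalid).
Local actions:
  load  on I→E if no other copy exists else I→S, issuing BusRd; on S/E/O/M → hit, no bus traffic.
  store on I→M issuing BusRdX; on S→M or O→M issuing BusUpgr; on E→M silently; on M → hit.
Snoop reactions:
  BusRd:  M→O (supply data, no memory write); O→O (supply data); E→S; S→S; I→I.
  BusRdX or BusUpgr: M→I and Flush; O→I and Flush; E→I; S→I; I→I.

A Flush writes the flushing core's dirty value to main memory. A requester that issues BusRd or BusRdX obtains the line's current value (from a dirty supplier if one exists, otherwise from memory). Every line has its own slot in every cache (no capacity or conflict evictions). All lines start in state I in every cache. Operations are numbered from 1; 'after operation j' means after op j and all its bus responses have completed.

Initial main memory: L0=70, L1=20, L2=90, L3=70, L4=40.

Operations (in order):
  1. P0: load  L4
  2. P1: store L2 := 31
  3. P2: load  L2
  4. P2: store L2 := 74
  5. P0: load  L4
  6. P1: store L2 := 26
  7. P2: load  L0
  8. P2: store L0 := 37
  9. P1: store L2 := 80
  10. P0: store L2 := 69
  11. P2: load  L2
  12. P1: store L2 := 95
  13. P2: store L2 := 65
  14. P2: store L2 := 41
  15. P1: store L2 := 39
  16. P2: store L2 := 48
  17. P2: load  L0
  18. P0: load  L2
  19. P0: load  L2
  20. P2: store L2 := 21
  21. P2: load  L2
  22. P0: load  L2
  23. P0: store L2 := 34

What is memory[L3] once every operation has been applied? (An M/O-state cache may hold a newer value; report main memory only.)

memory[L3] = 70

1. P0: load  L4  bus=[BusRd]  L4: P0=E P1=I P2=I  mem[L4]=40
2. P1: store L2 := 31  bus=[BusRdX]  L2: P0=I P1=M P2=I  mem[L2]=90
3. P2: load  L2  bus=[BusRd]  L2: P0=I P1=O P2=S  mem[L2]=90
4. P2: store L2 := 74  bus=[BusUpgr,Flush]  L2: P0=I P1=I P2=M  mem[L2]=31
5. P0: load  L4  bus=[-]  L4: P0=E P1=I P2=I  mem[L4]=40
6. P1: store L2 := 26  bus=[BusRdX,Flush]  L2: P0=I P1=M P2=I  mem[L2]=74
7. P2: load  L0  bus=[BusRd]  L0: P0=I P1=I P2=E  mem[L0]=70
8. P2: store L0 := 37  bus=[-]  L0: P0=I P1=I P2=M  mem[L0]=70
9. P1: store L2 := 80  bus=[-]  L2: P0=I P1=M P2=I  mem[L2]=74
10. P0: store L2 := 69  bus=[BusRdX,Flush]  L2: P0=M P1=I P2=I  mem[L2]=80
11. P2: load  L2  bus=[BusRd]  L2: P0=O P1=I P2=S  mem[L2]=80
12. P1: store L2 := 95  bus=[BusRdX,Flush]  L2: P0=I P1=M P2=I  mem[L2]=69
13. P2: store L2 := 65  bus=[BusRdX,Flush]  L2: P0=I P1=I P2=M  mem[L2]=95
14. P2: store L2 := 41  bus=[-]  L2: P0=I P1=I P2=M  mem[L2]=95
15. P1: store L2 := 39  bus=[BusRdX,Flush]  L2: P0=I P1=M P2=I  mem[L2]=41
16. P2: store L2 := 48  bus=[BusRdX,Flush]  L2: P0=I P1=I P2=M  mem[L2]=39
17. P2: load  L0  bus=[-]  L0: P0=I P1=I P2=M  mem[L0]=70
18. P0: load  L2  bus=[BusRd]  L2: P0=S P1=I P2=O  mem[L2]=39
19. P0: load  L2  bus=[-]  L2: P0=S P1=I P2=O  mem[L2]=39
20. P2: store L2 := 21  bus=[BusUpgr]  L2: P0=I P1=I P2=M  mem[L2]=39
21. P2: load  L2  bus=[-]  L2: P0=I P1=I P2=M  mem[L2]=39
22. P0: load  L2  bus=[BusRd]  L2: P0=S P1=I P2=O  mem[L2]=39
23. P0: store L2 := 34  bus=[BusUpgr,Flush]  L2: P0=M P1=I P2=I  mem[L2]=21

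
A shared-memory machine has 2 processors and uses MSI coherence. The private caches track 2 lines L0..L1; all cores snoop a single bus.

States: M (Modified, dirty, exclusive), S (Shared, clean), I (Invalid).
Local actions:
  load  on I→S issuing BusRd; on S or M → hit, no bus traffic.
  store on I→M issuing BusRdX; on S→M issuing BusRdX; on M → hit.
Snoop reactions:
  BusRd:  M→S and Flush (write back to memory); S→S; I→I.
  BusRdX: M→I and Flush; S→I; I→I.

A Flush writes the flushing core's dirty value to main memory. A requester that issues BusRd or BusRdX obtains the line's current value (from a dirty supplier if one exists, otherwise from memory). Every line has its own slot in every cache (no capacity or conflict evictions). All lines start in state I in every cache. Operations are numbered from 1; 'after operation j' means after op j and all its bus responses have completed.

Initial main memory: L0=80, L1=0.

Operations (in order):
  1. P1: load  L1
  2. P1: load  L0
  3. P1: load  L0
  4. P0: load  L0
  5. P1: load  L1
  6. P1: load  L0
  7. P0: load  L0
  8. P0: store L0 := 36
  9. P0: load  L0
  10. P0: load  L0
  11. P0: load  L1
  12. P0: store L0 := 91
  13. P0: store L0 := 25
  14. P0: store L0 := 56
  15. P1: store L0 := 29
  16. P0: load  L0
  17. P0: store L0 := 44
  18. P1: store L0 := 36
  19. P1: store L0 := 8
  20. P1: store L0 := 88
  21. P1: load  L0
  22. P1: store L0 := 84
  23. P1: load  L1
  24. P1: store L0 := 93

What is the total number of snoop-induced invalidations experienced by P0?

step 1: P1: load  L1  ⟶  IS  (L1)  txn=BusRd  M[L1]=0
step 2: P1: load  L0  ⟶  IS  (L0)  txn=BusRd  M[L0]=80
step 3: P1: load  L0  ⟶  IS  (L0)  txn=∅  M[L0]=80
step 4: P0: load  L0  ⟶  SS  (L0)  txn=BusRd  M[L0]=80
step 5: P1: load  L1  ⟶  IS  (L1)  txn=∅  M[L1]=0
step 6: P1: load  L0  ⟶  SS  (L0)  txn=∅  M[L0]=80
step 7: P0: load  L0  ⟶  SS  (L0)  txn=∅  M[L0]=80
step 8: P0: store L0 := 36  ⟶  MI  (L0)  txn=BusRdX  M[L0]=80
step 9: P0: load  L0  ⟶  MI  (L0)  txn=∅  M[L0]=80
step 10: P0: load  L0  ⟶  MI  (L0)  txn=∅  M[L0]=80
step 11: P0: load  L1  ⟶  SS  (L1)  txn=BusRd  M[L1]=0
step 12: P0: store L0 := 91  ⟶  MI  (L0)  txn=∅  M[L0]=80
step 13: P0: store L0 := 25  ⟶  MI  (L0)  txn=∅  M[L0]=80
step 14: P0: store L0 := 56  ⟶  MI  (L0)  txn=∅  M[L0]=80
step 15: P1: store L0 := 29  ⟶  IM  (L0)  txn=BusRdX+Flush  M[L0]=56
step 16: P0: load  L0  ⟶  SS  (L0)  txn=BusRd+Flush  M[L0]=29
step 17: P0: store L0 := 44  ⟶  MI  (L0)  txn=BusRdX  M[L0]=29
step 18: P1: store L0 := 36  ⟶  IM  (L0)  txn=BusRdX+Flush  M[L0]=44
step 19: P1: store L0 := 8  ⟶  IM  (L0)  txn=∅  M[L0]=44
step 20: P1: store L0 := 88  ⟶  IM  (L0)  txn=∅  M[L0]=44
step 21: P1: load  L0  ⟶  IM  (L0)  txn=∅  M[L0]=44
step 22: P1: store L0 := 84  ⟶  IM  (L0)  txn=∅  M[L0]=44
step 23: P1: load  L1  ⟶  SS  (L1)  txn=∅  M[L1]=0
step 24: P1: store L0 := 93  ⟶  IM  (L0)  txn=∅  M[L0]=44

invalidations = 2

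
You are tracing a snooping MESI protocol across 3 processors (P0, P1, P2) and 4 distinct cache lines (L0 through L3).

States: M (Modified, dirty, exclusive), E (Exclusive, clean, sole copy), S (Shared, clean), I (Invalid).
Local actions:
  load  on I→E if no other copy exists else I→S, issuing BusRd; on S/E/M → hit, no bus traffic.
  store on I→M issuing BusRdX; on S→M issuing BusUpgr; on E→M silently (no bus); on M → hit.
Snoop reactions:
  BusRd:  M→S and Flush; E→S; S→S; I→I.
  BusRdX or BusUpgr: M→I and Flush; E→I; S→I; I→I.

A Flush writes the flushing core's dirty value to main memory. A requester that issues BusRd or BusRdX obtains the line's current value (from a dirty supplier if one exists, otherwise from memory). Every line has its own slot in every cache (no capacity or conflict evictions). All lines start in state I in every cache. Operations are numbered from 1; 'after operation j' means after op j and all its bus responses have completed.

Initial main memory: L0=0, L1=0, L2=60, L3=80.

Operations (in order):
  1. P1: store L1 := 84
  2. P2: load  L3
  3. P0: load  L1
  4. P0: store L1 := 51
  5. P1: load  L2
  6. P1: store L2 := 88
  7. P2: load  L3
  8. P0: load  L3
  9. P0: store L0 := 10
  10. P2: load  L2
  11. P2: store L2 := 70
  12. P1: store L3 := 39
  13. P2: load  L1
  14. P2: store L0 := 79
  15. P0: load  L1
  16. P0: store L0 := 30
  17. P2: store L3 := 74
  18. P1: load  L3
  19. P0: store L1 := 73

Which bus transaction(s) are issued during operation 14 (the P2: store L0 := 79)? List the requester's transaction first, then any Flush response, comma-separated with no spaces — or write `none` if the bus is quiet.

1. P1: store L1 := 84  bus=[BusRdX]  L1: P0=I P1=M P2=I  mem[L1]=0
2. P2: load  L3  bus=[BusRd]  L3: P0=I P1=I P2=E  mem[L3]=80
3. P0: load  L1  bus=[BusRd,Flush]  L1: P0=S P1=S P2=I  mem[L1]=84
4. P0: store L1 := 51  bus=[BusUpgr]  L1: P0=M P1=I P2=I  mem[L1]=84
5. P1: load  L2  bus=[BusRd]  L2: P0=I P1=E P2=I  mem[L2]=60
6. P1: store L2 := 88  bus=[-]  L2: P0=I P1=M P2=I  mem[L2]=60
7. P2: load  L3  bus=[-]  L3: P0=I P1=I P2=E  mem[L3]=80
8. P0: load  L3  bus=[BusRd]  L3: P0=S P1=I P2=S  mem[L3]=80
9. P0: store L0 := 10  bus=[BusRdX]  L0: P0=M P1=I P2=I  mem[L0]=0
10. P2: load  L2  bus=[BusRd,Flush]  L2: P0=I P1=S P2=S  mem[L2]=88
11. P2: store L2 := 70  bus=[BusUpgr]  L2: P0=I P1=I P2=M  mem[L2]=88
12. P1: store L3 := 39  bus=[BusRdX]  L3: P0=I P1=M P2=I  mem[L3]=80
13. P2: load  L1  bus=[BusRd,Flush]  L1: P0=S P1=I P2=S  mem[L1]=51
14. P2: store L0 := 79  bus=[BusRdX,Flush]  L0: P0=I P1=I P2=M  mem[L0]=10
15. P0: load  L1  bus=[-]  L1: P0=S P1=I P2=S  mem[L1]=51
16. P0: store L0 := 30  bus=[BusRdX,Flush]  L0: P0=M P1=I P2=I  mem[L0]=79
17. P2: store L3 := 74  bus=[BusRdX,Flush]  L3: P0=I P1=I P2=M  mem[L3]=39
18. P1: load  L3  bus=[BusRd,Flush]  L3: P0=I P1=S P2=S  mem[L3]=74
19. P0: store L1 := 73  bus=[BusUpgr]  L1: P0=M P1=I P2=I  mem[L1]=51

bus = BusRdX,Flush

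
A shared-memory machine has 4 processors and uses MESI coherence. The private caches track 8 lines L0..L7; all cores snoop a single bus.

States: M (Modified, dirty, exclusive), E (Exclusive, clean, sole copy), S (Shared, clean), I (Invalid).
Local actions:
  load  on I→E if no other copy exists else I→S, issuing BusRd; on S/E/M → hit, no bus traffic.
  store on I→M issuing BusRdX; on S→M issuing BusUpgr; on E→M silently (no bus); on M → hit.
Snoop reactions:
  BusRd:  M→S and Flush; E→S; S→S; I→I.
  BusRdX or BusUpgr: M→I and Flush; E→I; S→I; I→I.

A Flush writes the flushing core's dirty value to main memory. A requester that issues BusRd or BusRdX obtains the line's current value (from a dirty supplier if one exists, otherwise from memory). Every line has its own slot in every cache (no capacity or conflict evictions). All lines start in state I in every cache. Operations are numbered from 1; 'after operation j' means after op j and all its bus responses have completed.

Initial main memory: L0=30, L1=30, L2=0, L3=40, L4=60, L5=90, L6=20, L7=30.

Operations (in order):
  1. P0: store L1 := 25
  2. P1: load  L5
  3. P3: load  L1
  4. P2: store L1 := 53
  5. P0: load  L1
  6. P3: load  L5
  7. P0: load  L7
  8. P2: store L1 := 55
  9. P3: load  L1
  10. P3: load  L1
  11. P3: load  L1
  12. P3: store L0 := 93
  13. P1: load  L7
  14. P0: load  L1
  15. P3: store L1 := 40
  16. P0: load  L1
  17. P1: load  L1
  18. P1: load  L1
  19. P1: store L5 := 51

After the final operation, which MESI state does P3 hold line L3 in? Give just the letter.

  op1 P0: store L1 := 25 → M/I/I/I on L1; bus BusRdX; mem=30
  op2 P1: load  L5 → I/E/I/I on L5; bus BusRd; mem=90
  op3 P3: load  L1 → S/I/I/S on L1; bus BusRd Flush; mem=25
  op4 P2: store L1 := 53 → I/I/M/I on L1; bus BusRdX; mem=25
  op5 P0: load  L1 → S/I/S/I on L1; bus BusRd Flush; mem=53
  op6 P3: load  L5 → I/S/I/S on L5; bus BusRd; mem=90
  op7 P0: load  L7 → E/I/I/I on L7; bus BusRd; mem=30
  op8 P2: store L1 := 55 → I/I/M/I on L1; bus BusUpgr; mem=53
  op9 P3: load  L1 → I/I/S/S on L1; bus BusRd Flush; mem=55
  op10 P3: load  L1 → I/I/S/S on L1; bus (none); mem=55
  op11 P3: load  L1 → I/I/S/S on L1; bus (none); mem=55
  op12 P3: store L0 := 93 → I/I/I/M on L0; bus BusRdX; mem=30
  op13 P1: load  L7 → S/S/I/I on L7; bus BusRd; mem=30
  op14 P0: load  L1 → S/I/S/S on L1; bus BusRd; mem=55
  op15 P3: store L1 := 40 → I/I/I/M on L1; bus BusUpgr; mem=55
  op16 P0: load  L1 → S/I/I/S on L1; bus BusRd Flush; mem=40
  op17 P1: load  L1 → S/S/I/S on L1; bus BusRd; mem=40
  op18 P1: load  L1 → S/S/I/S on L1; bus (none); mem=40
  op19 P1: store L5 := 51 → I/M/I/I on L5; bus BusUpgr; mem=90

state = I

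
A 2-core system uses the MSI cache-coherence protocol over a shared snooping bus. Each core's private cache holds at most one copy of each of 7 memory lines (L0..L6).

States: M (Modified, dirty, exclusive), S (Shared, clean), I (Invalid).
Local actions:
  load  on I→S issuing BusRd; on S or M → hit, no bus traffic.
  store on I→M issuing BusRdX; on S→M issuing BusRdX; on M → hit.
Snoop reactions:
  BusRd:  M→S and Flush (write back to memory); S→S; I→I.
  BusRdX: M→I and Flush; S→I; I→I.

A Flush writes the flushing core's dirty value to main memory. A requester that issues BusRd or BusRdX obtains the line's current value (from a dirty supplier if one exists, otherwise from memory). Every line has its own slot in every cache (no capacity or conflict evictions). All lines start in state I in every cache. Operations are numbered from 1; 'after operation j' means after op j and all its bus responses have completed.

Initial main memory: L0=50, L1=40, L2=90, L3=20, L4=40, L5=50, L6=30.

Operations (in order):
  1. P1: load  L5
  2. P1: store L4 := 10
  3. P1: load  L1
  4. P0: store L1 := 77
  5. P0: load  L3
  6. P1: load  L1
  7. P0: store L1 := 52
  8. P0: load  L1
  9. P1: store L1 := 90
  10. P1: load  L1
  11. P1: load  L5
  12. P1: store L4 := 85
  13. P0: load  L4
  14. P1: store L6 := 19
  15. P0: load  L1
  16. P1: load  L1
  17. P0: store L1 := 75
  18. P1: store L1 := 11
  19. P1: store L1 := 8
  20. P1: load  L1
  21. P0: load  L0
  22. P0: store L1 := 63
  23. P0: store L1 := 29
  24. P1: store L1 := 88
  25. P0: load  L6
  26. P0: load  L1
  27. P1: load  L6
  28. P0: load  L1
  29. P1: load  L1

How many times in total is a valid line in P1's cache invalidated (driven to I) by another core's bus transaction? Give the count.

step 1: P1: load  L5  ⟶  IS  (L5)  txn=BusRd  M[L5]=50
step 2: P1: store L4 := 10  ⟶  IM  (L4)  txn=BusRdX  M[L4]=40
step 3: P1: load  L1  ⟶  IS  (L1)  txn=BusRd  M[L1]=40
step 4: P0: store L1 := 77  ⟶  MI  (L1)  txn=BusRdX  M[L1]=40
step 5: P0: load  L3  ⟶  SI  (L3)  txn=BusRd  M[L3]=20
step 6: P1: load  L1  ⟶  SS  (L1)  txn=BusRd+Flush  M[L1]=77
step 7: P0: store L1 := 52  ⟶  MI  (L1)  txn=BusRdX  M[L1]=77
step 8: P0: load  L1  ⟶  MI  (L1)  txn=∅  M[L1]=77
step 9: P1: store L1 := 90  ⟶  IM  (L1)  txn=BusRdX+Flush  M[L1]=52
step 10: P1: load  L1  ⟶  IM  (L1)  txn=∅  M[L1]=52
step 11: P1: load  L5  ⟶  IS  (L5)  txn=∅  M[L5]=50
step 12: P1: store L4 := 85  ⟶  IM  (L4)  txn=∅  M[L4]=40
step 13: P0: load  L4  ⟶  SS  (L4)  txn=BusRd+Flush  M[L4]=85
step 14: P1: store L6 := 19  ⟶  IM  (L6)  txn=BusRdX  M[L6]=30
step 15: P0: load  L1  ⟶  SS  (L1)  txn=BusRd+Flush  M[L1]=90
step 16: P1: load  L1  ⟶  SS  (L1)  txn=∅  M[L1]=90
step 17: P0: store L1 := 75  ⟶  MI  (L1)  txn=BusRdX  M[L1]=90
step 18: P1: store L1 := 11  ⟶  IM  (L1)  txn=BusRdX+Flush  M[L1]=75
step 19: P1: store L1 := 8  ⟶  IM  (L1)  txn=∅  M[L1]=75
step 20: P1: load  L1  ⟶  IM  (L1)  txn=∅  M[L1]=75
step 21: P0: load  L0  ⟶  SI  (L0)  txn=BusRd  M[L0]=50
step 22: P0: store L1 := 63  ⟶  MI  (L1)  txn=BusRdX+Flush  M[L1]=8
step 23: P0: store L1 := 29  ⟶  MI  (L1)  txn=∅  M[L1]=8
step 24: P1: store L1 := 88  ⟶  IM  (L1)  txn=BusRdX+Flush  M[L1]=29
step 25: P0: load  L6  ⟶  SS  (L6)  txn=BusRd+Flush  M[L6]=19
step 26: P0: load  L1  ⟶  SS  (L1)  txn=BusRd+Flush  M[L1]=88
step 27: P1: load  L6  ⟶  SS  (L6)  txn=∅  M[L6]=19
step 28: P0: load  L1  ⟶  SS  (L1)  txn=∅  M[L1]=88
step 29: P1: load  L1  ⟶  SS  (L1)  txn=∅  M[L1]=88

invalidations = 4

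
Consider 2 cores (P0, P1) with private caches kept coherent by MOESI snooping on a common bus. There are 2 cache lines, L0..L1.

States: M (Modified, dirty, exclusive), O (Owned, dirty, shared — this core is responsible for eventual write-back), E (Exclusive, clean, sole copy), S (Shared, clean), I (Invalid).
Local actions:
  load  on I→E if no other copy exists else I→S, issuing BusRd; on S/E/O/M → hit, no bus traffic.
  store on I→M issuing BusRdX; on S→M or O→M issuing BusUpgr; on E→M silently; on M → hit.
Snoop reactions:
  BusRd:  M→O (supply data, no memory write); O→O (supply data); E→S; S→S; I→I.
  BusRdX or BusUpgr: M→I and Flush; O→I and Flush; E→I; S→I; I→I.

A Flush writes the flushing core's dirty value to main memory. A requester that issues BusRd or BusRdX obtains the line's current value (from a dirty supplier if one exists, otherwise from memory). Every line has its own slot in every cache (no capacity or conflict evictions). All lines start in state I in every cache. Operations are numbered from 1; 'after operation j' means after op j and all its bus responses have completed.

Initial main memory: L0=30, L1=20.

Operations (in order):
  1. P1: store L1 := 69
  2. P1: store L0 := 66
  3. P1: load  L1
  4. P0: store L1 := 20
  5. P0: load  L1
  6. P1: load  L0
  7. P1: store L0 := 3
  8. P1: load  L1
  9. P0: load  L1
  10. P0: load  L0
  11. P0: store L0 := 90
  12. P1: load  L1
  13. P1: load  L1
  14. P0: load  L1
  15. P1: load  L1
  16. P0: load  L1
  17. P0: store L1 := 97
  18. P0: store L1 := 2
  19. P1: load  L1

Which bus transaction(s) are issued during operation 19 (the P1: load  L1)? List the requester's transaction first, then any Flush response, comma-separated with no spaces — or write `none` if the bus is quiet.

bus = BusRd

step 1: P1: store L1 := 69  ⟶  IM  (L1)  txn=BusRdX  M[L1]=20
step 2: P1: store L0 := 66  ⟶  IM  (L0)  txn=BusRdX  M[L0]=30
step 3: P1: load  L1  ⟶  IM  (L1)  txn=∅  M[L1]=20
step 4: P0: store L1 := 20  ⟶  MI  (L1)  txn=BusRdX+Flush  M[L1]=69
step 5: P0: load  L1  ⟶  MI  (L1)  txn=∅  M[L1]=69
step 6: P1: load  L0  ⟶  IM  (L0)  txn=∅  M[L0]=30
step 7: P1: store L0 := 3  ⟶  IM  (L0)  txn=∅  M[L0]=30
step 8: P1: load  L1  ⟶  OS  (L1)  txn=BusRd  M[L1]=69
step 9: P0: load  L1  ⟶  OS  (L1)  txn=∅  M[L1]=69
step 10: P0: load  L0  ⟶  SO  (L0)  txn=BusRd  M[L0]=30
step 11: P0: store L0 := 90  ⟶  MI  (L0)  txn=BusUpgr+Flush  M[L0]=3
step 12: P1: load  L1  ⟶  OS  (L1)  txn=∅  M[L1]=69
step 13: P1: load  L1  ⟶  OS  (L1)  txn=∅  M[L1]=69
step 14: P0: load  L1  ⟶  OS  (L1)  txn=∅  M[L1]=69
step 15: P1: load  L1  ⟶  OS  (L1)  txn=∅  M[L1]=69
step 16: P0: load  L1  ⟶  OS  (L1)  txn=∅  M[L1]=69
step 17: P0: store L1 := 97  ⟶  MI  (L1)  txn=BusUpgr  M[L1]=69
step 18: P0: store L1 := 2  ⟶  MI  (L1)  txn=∅  M[L1]=69
step 19: P1: load  L1  ⟶  OS  (L1)  txn=BusRd  M[L1]=69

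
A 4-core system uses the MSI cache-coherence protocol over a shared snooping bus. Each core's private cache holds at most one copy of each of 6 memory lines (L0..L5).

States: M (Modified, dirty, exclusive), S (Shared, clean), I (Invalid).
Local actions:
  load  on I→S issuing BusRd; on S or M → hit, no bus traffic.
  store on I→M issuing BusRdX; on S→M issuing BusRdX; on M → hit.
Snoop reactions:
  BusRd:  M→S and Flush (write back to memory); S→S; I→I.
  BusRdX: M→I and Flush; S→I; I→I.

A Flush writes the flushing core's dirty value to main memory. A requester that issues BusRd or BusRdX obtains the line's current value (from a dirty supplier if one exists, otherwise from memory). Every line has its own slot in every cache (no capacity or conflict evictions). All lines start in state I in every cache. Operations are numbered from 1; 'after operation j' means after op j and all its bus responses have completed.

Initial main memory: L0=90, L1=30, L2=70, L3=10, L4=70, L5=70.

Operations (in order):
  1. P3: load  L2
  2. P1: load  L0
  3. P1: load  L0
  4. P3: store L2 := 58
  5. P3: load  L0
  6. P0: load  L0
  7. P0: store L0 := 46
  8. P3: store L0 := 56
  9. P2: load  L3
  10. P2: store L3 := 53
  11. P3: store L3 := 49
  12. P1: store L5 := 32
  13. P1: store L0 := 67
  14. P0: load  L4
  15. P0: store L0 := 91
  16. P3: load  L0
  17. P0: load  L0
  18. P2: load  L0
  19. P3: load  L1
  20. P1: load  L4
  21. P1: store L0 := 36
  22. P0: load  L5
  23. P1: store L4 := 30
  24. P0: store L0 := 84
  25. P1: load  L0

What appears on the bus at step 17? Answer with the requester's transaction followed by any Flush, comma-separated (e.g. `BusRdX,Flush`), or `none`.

bus = none

[1] P3: load  L2 | P0:I, P1:I, P2:I, P3:S(70) | bus: BusRd
[2] P1: load  L0 | P0:I, P1:S(90), P2:I, P3:I | bus: BusRd
[3] P1: load  L0 | P0:I, P1:S(90), P2:I, P3:I | bus: none
[4] P3: store L2 := 58 | P0:I, P1:I, P2:I, P3:M(58) | bus: BusRdX
[5] P3: load  L0 | P0:I, P1:S(90), P2:I, P3:S(90) | bus: BusRd
[6] P0: load  L0 | P0:S(90), P1:S(90), P2:I, P3:S(90) | bus: BusRd
[7] P0: store L0 := 46 | P0:M(46), P1:I, P2:I, P3:I | bus: BusRdX
[8] P3: store L0 := 56 | P0:I, P1:I, P2:I, P3:M(56) | bus: BusRdX,Flush
[9] P2: load  L3 | P0:I, P1:I, P2:S(10), P3:I | bus: BusRd
[10] P2: store L3 := 53 | P0:I, P1:I, P2:M(53), P3:I | bus: BusRdX
[11] P3: store L3 := 49 | P0:I, P1:I, P2:I, P3:M(49) | bus: BusRdX,Flush
[12] P1: store L5 := 32 | P0:I, P1:M(32), P2:I, P3:I | bus: BusRdX
[13] P1: store L0 := 67 | P0:I, P1:M(67), P2:I, P3:I | bus: BusRdX,Flush
[14] P0: load  L4 | P0:S(70), P1:I, P2:I, P3:I | bus: BusRd
[15] P0: store L0 := 91 | P0:M(91), P1:I, P2:I, P3:I | bus: BusRdX,Flush
[16] P3: load  L0 | P0:S(91), P1:I, P2:I, P3:S(91) | bus: BusRd,Flush
[17] P0: load  L0 | P0:S(91), P1:I, P2:I, P3:S(91) | bus: none
[18] P2: load  L0 | P0:S(91), P1:I, P2:S(91), P3:S(91) | bus: BusRd
[19] P3: load  L1 | P0:I, P1:I, P2:I, P3:S(30) | bus: BusRd
[20] P1: load  L4 | P0:S(70), P1:S(70), P2:I, P3:I | bus: BusRd
[21] P1: store L0 := 36 | P0:I, P1:M(36), P2:I, P3:I | bus: BusRdX
[22] P0: load  L5 | P0:S(32), P1:S(32), P2:I, P3:I | bus: BusRd,Flush
[23] P1: store L4 := 30 | P0:I, P1:M(30), P2:I, P3:I | bus: BusRdX
[24] P0: store L0 := 84 | P0:M(84), P1:I, P2:I, P3:I | bus: BusRdX,Flush
[25] P1: load  L0 | P0:S(84), P1:S(84), P2:I, P3:I | bus: BusRd,Flush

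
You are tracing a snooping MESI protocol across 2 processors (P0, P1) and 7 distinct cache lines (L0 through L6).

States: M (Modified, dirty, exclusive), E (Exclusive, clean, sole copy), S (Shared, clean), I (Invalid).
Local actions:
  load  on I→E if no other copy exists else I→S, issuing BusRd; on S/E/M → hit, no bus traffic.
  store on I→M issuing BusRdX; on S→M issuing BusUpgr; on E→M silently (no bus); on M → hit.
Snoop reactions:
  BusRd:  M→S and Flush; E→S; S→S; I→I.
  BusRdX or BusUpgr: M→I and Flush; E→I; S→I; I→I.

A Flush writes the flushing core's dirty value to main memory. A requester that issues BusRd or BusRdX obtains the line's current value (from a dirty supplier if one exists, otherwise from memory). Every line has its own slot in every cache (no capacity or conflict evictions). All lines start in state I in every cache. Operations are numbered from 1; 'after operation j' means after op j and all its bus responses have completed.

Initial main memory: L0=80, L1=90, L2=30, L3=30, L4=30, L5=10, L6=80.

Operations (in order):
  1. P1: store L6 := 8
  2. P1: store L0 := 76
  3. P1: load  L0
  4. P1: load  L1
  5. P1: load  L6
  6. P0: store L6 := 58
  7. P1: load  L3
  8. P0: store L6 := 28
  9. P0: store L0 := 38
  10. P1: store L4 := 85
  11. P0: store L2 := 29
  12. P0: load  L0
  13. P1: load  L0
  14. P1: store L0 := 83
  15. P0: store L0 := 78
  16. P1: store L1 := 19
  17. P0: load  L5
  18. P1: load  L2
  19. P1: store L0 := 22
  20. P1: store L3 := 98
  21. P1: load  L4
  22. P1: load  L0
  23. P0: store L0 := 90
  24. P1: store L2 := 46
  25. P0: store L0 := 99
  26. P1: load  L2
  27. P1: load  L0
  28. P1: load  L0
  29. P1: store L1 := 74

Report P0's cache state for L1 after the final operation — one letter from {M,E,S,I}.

state = I

  op1 P1: store L6 := 8 → I/M on L6; bus BusRdX; mem=80
  op2 P1: store L0 := 76 → I/M on L0; bus BusRdX; mem=80
  op3 P1: load  L0 → I/M on L0; bus (none); mem=80
  op4 P1: load  L1 → I/E on L1; bus BusRd; mem=90
  op5 P1: load  L6 → I/M on L6; bus (none); mem=80
  op6 P0: store L6 := 58 → M/I on L6; bus BusRdX Flush; mem=8
  op7 P1: load  L3 → I/E on L3; bus BusRd; mem=30
  op8 P0: store L6 := 28 → M/I on L6; bus (none); mem=8
  op9 P0: store L0 := 38 → M/I on L0; bus BusRdX Flush; mem=76
  op10 P1: store L4 := 85 → I/M on L4; bus BusRdX; mem=30
  op11 P0: store L2 := 29 → M/I on L2; bus BusRdX; mem=30
  op12 P0: load  L0 → M/I on L0; bus (none); mem=76
  op13 P1: load  L0 → S/S on L0; bus BusRd Flush; mem=38
  op14 P1: store L0 := 83 → I/M on L0; bus BusUpgr; mem=38
  op15 P0: store L0 := 78 → M/I on L0; bus BusRdX Flush; mem=83
  op16 P1: store L1 := 19 → I/M on L1; bus (none); mem=90
  op17 P0: load  L5 → E/I on L5; bus BusRd; mem=10
  op18 P1: load  L2 → S/S on L2; bus BusRd Flush; mem=29
  op19 P1: store L0 := 22 → I/M on L0; bus BusRdX Flush; mem=78
  op20 P1: store L3 := 98 → I/M on L3; bus (none); mem=30
  op21 P1: load  L4 → I/M on L4; bus (none); mem=30
  op22 P1: load  L0 → I/M on L0; bus (none); mem=78
  op23 P0: store L0 := 90 → M/I on L0; bus BusRdX Flush; mem=22
  op24 P1: store L2 := 46 → I/M on L2; bus BusUpgr; mem=29
  op25 P0: store L0 := 99 → M/I on L0; bus (none); mem=22
  op26 P1: load  L2 → I/M on L2; bus (none); mem=29
  op27 P1: load  L0 → S/S on L0; bus BusRd Flush; mem=99
  op28 P1: load  L0 → S/S on L0; bus (none); mem=99
  op29 P1: store L1 := 74 → I/M on L1; bus (none); mem=90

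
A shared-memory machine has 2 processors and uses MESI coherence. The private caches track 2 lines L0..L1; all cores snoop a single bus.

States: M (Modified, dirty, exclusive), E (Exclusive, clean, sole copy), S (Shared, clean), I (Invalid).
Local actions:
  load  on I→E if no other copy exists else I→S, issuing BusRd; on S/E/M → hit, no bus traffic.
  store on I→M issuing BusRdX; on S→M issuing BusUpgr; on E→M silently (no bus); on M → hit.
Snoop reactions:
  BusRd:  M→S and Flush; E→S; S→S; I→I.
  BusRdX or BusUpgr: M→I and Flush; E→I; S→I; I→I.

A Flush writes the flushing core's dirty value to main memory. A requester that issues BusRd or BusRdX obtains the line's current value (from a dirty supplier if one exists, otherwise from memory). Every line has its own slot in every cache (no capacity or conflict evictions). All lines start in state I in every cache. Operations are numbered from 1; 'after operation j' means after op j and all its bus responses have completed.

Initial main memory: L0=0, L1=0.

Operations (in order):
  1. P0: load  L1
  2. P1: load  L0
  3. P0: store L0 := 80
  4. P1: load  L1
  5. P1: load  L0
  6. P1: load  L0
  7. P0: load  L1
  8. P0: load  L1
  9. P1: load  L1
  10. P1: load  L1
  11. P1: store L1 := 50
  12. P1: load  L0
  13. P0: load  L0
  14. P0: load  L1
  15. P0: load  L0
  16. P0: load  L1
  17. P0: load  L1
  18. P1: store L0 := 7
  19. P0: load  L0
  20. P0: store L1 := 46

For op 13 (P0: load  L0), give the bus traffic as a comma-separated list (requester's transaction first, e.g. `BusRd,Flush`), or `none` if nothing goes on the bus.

bus = none

1. P0: load  L1  bus=[BusRd]  L1: P0=E P1=I  mem[L1]=0
2. P1: load  L0  bus=[BusRd]  L0: P0=I P1=E  mem[L0]=0
3. P0: store L0 := 80  bus=[BusRdX]  L0: P0=M P1=I  mem[L0]=0
4. P1: load  L1  bus=[BusRd]  L1: P0=S P1=S  mem[L1]=0
5. P1: load  L0  bus=[BusRd,Flush]  L0: P0=S P1=S  mem[L0]=80
6. P1: load  L0  bus=[-]  L0: P0=S P1=S  mem[L0]=80
7. P0: load  L1  bus=[-]  L1: P0=S P1=S  mem[L1]=0
8. P0: load  L1  bus=[-]  L1: P0=S P1=S  mem[L1]=0
9. P1: load  L1  bus=[-]  L1: P0=S P1=S  mem[L1]=0
10. P1: load  L1  bus=[-]  L1: P0=S P1=S  mem[L1]=0
11. P1: store L1 := 50  bus=[BusUpgr]  L1: P0=I P1=M  mem[L1]=0
12. P1: load  L0  bus=[-]  L0: P0=S P1=S  mem[L0]=80
13. P0: load  L0  bus=[-]  L0: P0=S P1=S  mem[L0]=80
14. P0: load  L1  bus=[BusRd,Flush]  L1: P0=S P1=S  mem[L1]=50
15. P0: load  L0  bus=[-]  L0: P0=S P1=S  mem[L0]=80
16. P0: load  L1  bus=[-]  L1: P0=S P1=S  mem[L1]=50
17. P0: load  L1  bus=[-]  L1: P0=S P1=S  mem[L1]=50
18. P1: store L0 := 7  bus=[BusUpgr]  L0: P0=I P1=M  mem[L0]=80
19. P0: load  L0  bus=[BusRd,Flush]  L0: P0=S P1=S  mem[L0]=7
20. P0: store L1 := 46  bus=[BusUpgr]  L1: P0=M P1=I  mem[L1]=50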